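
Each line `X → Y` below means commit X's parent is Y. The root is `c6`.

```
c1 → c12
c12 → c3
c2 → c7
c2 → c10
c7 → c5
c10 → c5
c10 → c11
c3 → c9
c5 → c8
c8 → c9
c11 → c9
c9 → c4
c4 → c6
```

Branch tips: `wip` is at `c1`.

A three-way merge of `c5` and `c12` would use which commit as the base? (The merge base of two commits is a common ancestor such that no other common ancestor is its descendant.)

c9

Ancestors of c5: {c4, c5, c6, c8, c9}.
Ancestors of c12: {c12, c3, c4, c6, c9}.
Common ancestors: {c4, c6, c9}.
Among these, c9 is not an ancestor of any other common ancestor — it is the merge base.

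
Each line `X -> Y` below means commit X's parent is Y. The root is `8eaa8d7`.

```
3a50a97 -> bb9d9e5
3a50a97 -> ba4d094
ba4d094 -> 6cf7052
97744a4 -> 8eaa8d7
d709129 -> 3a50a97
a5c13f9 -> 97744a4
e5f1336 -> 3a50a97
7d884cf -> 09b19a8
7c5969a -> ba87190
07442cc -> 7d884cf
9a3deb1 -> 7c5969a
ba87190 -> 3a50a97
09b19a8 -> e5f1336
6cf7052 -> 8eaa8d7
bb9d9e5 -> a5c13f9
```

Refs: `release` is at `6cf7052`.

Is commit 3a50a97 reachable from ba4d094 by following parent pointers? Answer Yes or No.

Ancestors of ba4d094: {6cf7052, 8eaa8d7, ba4d094}.
3a50a97 is not in that set, so it is not an ancestor of ba4d094.

No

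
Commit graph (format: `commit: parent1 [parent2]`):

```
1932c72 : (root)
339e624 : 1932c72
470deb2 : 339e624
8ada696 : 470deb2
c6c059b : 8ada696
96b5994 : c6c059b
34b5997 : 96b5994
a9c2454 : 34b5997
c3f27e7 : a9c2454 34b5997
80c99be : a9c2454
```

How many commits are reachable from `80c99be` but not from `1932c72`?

Reachable from 80c99be: {1932c72, 339e624, 34b5997, 470deb2, 80c99be, 8ada696, 96b5994, a9c2454, c6c059b}.
Reachable from 1932c72: {1932c72}.
In 80c99be's history but not 1932c72's: {339e624, 34b5997, 470deb2, 80c99be, 8ada696, 96b5994, a9c2454, c6c059b} — 8 commits.

8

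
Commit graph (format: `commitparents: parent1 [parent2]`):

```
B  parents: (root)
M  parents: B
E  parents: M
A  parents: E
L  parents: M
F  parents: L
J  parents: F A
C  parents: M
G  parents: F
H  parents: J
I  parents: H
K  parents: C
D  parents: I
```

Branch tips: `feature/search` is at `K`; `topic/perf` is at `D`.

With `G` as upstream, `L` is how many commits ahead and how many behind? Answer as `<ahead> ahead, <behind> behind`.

0 ahead, 2 behind

Reachable from L: {B, L, M}.
Reachable from G: {B, F, G, L, M}.
Only in L's history (ahead): {} — 0.
Only in G's history (behind): {F, G} — 2.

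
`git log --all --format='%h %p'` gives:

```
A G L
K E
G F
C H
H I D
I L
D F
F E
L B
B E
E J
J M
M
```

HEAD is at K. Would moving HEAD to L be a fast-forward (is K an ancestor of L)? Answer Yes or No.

A fast-forward from K to L is possible iff K is an ancestor of L.
Ancestors of L: {B, E, J, L, M}.
K is not among them, so fast-forward is not possible.

No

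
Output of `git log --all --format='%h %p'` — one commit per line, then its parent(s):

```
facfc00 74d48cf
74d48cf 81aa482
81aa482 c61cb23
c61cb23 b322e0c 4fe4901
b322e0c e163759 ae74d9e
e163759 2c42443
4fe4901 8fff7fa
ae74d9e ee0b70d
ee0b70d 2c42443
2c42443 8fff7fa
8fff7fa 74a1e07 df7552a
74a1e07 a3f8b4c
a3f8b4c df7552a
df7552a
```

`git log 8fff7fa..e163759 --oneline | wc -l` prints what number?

Reachable from e163759: {2c42443, 74a1e07, 8fff7fa, a3f8b4c, df7552a, e163759}.
Reachable from 8fff7fa: {74a1e07, 8fff7fa, a3f8b4c, df7552a}.
In e163759's history but not 8fff7fa's: {2c42443, e163759} — 2 commits.

2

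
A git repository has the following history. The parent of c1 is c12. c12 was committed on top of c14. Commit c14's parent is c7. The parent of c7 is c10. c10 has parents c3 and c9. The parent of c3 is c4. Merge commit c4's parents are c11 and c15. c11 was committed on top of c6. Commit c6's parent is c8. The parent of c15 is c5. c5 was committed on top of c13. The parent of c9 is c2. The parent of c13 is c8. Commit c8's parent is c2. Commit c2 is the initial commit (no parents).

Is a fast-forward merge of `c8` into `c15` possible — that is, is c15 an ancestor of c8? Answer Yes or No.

No

A fast-forward from c15 to c8 is possible iff c15 is an ancestor of c8.
Ancestors of c8: {c2, c8}.
c15 is not among them, so fast-forward is not possible.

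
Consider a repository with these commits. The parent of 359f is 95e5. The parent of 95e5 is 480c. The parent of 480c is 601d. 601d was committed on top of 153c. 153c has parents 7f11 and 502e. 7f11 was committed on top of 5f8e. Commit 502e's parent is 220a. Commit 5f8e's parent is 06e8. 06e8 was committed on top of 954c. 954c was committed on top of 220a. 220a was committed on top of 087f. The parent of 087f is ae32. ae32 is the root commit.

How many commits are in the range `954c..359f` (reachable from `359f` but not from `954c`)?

9

Reachable from 359f: {06e8, 087f, 153c, 220a, 359f, 480c, 502e, 5f8e, 601d, 7f11, 954c, 95e5, ae32}.
Reachable from 954c: {087f, 220a, 954c, ae32}.
In 359f's history but not 954c's: {06e8, 153c, 359f, 480c, 502e, 5f8e, 601d, 7f11, 95e5} — 9 commits.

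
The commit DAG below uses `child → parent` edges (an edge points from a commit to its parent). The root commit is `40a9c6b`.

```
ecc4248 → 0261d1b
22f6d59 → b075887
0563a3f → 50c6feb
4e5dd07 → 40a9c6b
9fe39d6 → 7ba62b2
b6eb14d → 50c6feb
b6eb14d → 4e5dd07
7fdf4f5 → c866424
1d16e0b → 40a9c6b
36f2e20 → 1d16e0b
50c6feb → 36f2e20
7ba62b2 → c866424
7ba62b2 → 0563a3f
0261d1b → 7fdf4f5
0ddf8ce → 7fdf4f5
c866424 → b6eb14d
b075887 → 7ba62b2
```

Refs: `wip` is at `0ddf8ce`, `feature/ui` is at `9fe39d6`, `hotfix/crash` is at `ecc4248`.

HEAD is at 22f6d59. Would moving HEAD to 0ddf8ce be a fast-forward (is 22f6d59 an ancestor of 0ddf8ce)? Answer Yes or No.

A fast-forward from 22f6d59 to 0ddf8ce is possible iff 22f6d59 is an ancestor of 0ddf8ce.
Ancestors of 0ddf8ce: {0ddf8ce, 1d16e0b, 36f2e20, 40a9c6b, 4e5dd07, 50c6feb, 7fdf4f5, b6eb14d, c866424}.
22f6d59 is not among them, so fast-forward is not possible.

No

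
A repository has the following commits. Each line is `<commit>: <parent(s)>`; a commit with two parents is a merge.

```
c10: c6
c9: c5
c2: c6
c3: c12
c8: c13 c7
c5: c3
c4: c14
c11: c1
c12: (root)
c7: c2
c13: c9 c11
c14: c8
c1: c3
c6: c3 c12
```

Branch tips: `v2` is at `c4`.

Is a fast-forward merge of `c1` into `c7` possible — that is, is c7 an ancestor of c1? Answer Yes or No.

No

A fast-forward from c7 to c1 is possible iff c7 is an ancestor of c1.
Ancestors of c1: {c1, c12, c3}.
c7 is not among them, so fast-forward is not possible.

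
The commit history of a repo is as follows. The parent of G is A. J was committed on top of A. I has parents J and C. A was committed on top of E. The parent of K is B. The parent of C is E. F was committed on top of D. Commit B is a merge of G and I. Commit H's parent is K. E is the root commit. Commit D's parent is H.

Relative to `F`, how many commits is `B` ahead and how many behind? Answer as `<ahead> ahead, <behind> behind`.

Reachable from B: {A, B, C, E, G, I, J}.
Reachable from F: {A, B, C, D, E, F, G, H, I, J, K}.
Only in B's history (ahead): {} — 0.
Only in F's history (behind): {D, F, H, K} — 4.

0 ahead, 4 behind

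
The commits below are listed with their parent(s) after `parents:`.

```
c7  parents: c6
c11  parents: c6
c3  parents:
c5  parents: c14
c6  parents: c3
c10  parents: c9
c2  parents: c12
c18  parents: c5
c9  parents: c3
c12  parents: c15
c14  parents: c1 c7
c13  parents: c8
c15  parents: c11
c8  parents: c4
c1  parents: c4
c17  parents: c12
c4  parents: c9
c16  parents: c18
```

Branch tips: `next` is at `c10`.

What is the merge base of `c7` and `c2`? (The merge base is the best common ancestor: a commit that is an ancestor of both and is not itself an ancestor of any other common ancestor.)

Ancestors of c7: {c3, c6, c7}.
Ancestors of c2: {c11, c12, c15, c2, c3, c6}.
Common ancestors: {c3, c6}.
Among these, c6 is not an ancestor of any other common ancestor — it is the merge base.

c6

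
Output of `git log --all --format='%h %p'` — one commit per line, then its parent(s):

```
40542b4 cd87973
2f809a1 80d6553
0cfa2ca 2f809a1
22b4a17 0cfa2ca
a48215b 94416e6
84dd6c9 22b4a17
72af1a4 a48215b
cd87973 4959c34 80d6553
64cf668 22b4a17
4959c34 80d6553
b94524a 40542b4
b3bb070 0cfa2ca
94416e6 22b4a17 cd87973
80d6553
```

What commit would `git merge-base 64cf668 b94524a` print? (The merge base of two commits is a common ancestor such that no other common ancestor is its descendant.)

80d6553

Ancestors of 64cf668: {0cfa2ca, 22b4a17, 2f809a1, 64cf668, 80d6553}.
Ancestors of b94524a: {40542b4, 4959c34, 80d6553, b94524a, cd87973}.
Common ancestors: {80d6553}.
The only common ancestor is 80d6553, so it is the merge base.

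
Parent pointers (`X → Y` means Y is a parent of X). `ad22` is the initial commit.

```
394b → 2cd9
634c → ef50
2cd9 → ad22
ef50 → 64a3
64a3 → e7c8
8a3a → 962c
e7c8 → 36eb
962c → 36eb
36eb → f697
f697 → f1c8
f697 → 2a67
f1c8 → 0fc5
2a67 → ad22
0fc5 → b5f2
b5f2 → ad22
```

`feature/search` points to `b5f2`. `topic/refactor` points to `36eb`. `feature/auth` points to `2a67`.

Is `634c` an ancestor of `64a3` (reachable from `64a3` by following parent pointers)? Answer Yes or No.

Ancestors of 64a3: {0fc5, 2a67, 36eb, 64a3, ad22, b5f2, e7c8, f1c8, f697}.
634c is not in that set, so it is not an ancestor of 64a3.

No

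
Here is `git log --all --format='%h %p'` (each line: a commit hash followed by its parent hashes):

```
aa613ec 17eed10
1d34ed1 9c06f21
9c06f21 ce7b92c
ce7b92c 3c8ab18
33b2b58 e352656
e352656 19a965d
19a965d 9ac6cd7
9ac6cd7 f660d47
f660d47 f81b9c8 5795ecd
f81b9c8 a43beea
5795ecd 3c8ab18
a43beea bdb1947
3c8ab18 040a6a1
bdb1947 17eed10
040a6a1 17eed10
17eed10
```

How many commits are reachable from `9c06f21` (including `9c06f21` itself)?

5

Walking parent pointers from 9c06f21: reachable set = {040a6a1, 17eed10, 3c8ab18, 9c06f21, ce7b92c}.
That is 5 commits.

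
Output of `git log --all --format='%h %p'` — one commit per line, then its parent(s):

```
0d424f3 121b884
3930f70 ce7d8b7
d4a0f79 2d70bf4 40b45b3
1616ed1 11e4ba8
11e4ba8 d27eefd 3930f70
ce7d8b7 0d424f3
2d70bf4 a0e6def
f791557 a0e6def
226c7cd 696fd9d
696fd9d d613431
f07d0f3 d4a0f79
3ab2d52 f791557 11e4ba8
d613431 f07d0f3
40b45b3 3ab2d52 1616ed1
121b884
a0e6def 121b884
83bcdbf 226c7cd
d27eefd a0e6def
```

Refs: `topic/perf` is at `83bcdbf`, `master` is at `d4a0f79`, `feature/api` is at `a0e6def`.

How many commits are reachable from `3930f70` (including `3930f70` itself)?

4

Walking parent pointers from 3930f70: reachable set = {0d424f3, 121b884, 3930f70, ce7d8b7}.
That is 4 commits.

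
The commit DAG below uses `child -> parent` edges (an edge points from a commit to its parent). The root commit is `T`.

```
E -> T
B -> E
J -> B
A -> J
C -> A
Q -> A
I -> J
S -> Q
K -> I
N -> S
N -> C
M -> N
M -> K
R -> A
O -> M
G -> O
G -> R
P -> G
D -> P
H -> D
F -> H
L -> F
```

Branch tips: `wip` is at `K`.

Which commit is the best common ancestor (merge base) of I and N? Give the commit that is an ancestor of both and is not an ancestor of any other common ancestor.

J

Ancestors of I: {B, E, I, J, T}.
Ancestors of N: {A, B, C, E, J, N, Q, S, T}.
Common ancestors: {B, E, J, T}.
Among these, J is not an ancestor of any other common ancestor — it is the merge base.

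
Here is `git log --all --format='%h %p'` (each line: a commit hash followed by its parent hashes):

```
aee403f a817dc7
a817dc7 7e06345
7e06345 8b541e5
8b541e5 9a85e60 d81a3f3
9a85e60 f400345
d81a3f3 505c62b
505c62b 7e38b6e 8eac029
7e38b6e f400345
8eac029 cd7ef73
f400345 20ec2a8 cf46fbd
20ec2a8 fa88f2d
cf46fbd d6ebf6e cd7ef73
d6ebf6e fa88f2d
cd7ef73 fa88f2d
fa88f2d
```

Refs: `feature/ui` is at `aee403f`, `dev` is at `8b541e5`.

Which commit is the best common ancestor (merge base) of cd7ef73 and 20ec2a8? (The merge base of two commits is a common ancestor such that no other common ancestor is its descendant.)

fa88f2d

Ancestors of cd7ef73: {cd7ef73, fa88f2d}.
Ancestors of 20ec2a8: {20ec2a8, fa88f2d}.
Common ancestors: {fa88f2d}.
The only common ancestor is fa88f2d, so it is the merge base.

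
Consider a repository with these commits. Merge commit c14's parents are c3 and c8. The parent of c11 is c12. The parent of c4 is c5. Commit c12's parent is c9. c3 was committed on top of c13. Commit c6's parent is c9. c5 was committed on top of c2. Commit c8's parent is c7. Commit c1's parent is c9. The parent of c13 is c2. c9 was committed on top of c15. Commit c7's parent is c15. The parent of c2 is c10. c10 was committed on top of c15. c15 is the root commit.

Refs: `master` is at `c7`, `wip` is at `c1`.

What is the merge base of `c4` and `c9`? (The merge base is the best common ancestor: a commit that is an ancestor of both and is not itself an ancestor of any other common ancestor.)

Ancestors of c4: {c10, c15, c2, c4, c5}.
Ancestors of c9: {c15, c9}.
Common ancestors: {c15}.
The only common ancestor is c15, so it is the merge base.

c15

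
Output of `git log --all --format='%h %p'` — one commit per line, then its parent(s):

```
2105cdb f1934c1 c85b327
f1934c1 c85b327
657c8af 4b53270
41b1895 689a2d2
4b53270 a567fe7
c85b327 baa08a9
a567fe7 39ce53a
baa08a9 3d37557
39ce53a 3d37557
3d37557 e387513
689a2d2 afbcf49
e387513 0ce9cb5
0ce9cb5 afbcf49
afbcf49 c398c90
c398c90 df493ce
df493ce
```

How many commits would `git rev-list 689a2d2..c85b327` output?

Reachable from c85b327: {0ce9cb5, 3d37557, afbcf49, baa08a9, c398c90, c85b327, df493ce, e387513}.
Reachable from 689a2d2: {689a2d2, afbcf49, c398c90, df493ce}.
In c85b327's history but not 689a2d2's: {0ce9cb5, 3d37557, baa08a9, c85b327, e387513} — 5 commits.

5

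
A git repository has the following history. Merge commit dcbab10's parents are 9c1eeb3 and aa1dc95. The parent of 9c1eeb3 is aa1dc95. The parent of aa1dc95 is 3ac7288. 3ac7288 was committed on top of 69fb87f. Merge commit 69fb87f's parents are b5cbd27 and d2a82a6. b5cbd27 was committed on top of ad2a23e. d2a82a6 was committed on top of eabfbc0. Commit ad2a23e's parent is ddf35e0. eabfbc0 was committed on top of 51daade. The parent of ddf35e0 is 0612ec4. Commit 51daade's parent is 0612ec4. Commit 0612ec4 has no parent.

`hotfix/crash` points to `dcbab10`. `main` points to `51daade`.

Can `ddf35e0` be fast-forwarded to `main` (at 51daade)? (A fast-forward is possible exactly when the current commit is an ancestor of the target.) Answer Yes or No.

A fast-forward from ddf35e0 to 51daade is possible iff ddf35e0 is an ancestor of 51daade.
Ancestors of 51daade: {0612ec4, 51daade}.
ddf35e0 is not among them, so fast-forward is not possible.

No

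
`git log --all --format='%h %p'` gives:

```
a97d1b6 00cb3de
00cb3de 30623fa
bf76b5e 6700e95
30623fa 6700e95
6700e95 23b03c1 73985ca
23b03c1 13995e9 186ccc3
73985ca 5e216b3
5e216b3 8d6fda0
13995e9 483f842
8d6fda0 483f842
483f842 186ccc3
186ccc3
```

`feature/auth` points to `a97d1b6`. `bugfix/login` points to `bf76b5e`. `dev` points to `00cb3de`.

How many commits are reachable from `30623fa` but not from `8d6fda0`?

6

Reachable from 30623fa: {13995e9, 186ccc3, 23b03c1, 30623fa, 483f842, 5e216b3, 6700e95, 73985ca, 8d6fda0}.
Reachable from 8d6fda0: {186ccc3, 483f842, 8d6fda0}.
In 30623fa's history but not 8d6fda0's: {13995e9, 23b03c1, 30623fa, 5e216b3, 6700e95, 73985ca} — 6 commits.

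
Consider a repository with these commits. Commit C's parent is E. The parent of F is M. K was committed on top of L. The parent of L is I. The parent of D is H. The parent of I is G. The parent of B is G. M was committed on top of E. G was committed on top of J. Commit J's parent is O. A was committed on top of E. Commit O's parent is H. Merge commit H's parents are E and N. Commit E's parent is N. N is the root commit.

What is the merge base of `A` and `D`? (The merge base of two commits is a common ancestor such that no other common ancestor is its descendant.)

Ancestors of A: {A, E, N}.
Ancestors of D: {D, E, H, N}.
Common ancestors: {E, N}.
Among these, E is not an ancestor of any other common ancestor — it is the merge base.

E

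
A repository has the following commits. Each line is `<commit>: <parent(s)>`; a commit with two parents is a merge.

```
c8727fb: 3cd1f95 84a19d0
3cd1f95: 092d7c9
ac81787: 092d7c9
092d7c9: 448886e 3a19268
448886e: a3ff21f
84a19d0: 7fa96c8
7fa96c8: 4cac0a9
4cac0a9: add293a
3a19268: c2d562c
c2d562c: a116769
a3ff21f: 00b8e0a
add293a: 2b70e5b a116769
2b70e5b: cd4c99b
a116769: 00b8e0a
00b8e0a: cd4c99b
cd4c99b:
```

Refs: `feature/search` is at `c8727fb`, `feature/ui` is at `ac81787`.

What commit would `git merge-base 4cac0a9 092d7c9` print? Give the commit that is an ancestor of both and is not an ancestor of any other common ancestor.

a116769

Ancestors of 4cac0a9: {00b8e0a, 2b70e5b, 4cac0a9, a116769, add293a, cd4c99b}.
Ancestors of 092d7c9: {00b8e0a, 092d7c9, 3a19268, 448886e, a116769, a3ff21f, c2d562c, cd4c99b}.
Common ancestors: {00b8e0a, a116769, cd4c99b}.
Among these, a116769 is not an ancestor of any other common ancestor — it is the merge base.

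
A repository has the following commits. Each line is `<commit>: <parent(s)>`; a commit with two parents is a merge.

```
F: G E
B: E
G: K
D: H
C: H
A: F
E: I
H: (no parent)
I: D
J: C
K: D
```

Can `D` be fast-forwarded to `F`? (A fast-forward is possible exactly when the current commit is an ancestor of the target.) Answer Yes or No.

Yes

A fast-forward from D to F is possible iff D is an ancestor of F.
Ancestors of F: {D, E, F, G, H, I, K}.
D is among them, so fast-forward is possible.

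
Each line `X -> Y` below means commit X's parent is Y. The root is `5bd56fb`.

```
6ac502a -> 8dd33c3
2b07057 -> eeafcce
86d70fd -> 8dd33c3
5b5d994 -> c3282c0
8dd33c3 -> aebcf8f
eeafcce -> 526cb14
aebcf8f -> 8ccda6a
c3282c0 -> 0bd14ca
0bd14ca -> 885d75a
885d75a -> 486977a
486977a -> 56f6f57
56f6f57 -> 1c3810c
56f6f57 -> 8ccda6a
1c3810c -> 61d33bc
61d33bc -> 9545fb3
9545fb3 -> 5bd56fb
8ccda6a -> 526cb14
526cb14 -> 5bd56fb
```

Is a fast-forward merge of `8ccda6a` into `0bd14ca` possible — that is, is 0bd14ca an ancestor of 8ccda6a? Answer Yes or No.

A fast-forward from 0bd14ca to 8ccda6a is possible iff 0bd14ca is an ancestor of 8ccda6a.
Ancestors of 8ccda6a: {526cb14, 5bd56fb, 8ccda6a}.
0bd14ca is not among them, so fast-forward is not possible.

No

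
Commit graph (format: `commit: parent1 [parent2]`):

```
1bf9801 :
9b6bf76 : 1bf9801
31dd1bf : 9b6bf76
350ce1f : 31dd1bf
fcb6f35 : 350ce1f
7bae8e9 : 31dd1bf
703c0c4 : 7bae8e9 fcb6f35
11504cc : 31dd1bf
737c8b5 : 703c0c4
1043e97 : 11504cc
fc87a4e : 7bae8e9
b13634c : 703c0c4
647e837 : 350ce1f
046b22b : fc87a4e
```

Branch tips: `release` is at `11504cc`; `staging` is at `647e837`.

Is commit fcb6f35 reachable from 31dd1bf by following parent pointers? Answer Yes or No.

Ancestors of 31dd1bf: {1bf9801, 31dd1bf, 9b6bf76}.
fcb6f35 is not in that set, so it is not an ancestor of 31dd1bf.

No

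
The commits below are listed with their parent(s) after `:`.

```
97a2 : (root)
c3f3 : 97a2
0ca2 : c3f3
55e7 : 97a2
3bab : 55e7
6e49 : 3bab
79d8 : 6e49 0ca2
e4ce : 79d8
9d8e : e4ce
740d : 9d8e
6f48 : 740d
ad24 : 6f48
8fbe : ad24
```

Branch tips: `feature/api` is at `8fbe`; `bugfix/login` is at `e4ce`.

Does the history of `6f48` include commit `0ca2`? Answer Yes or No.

Yes

Ancestors of 6f48 (commits reachable by following parents): {0ca2, 3bab, 55e7, 6e49, 6f48, 740d, 79d8, 97a2, 9d8e, c3f3, e4ce}.
0ca2 is in that set, so it is an ancestor of 6f48.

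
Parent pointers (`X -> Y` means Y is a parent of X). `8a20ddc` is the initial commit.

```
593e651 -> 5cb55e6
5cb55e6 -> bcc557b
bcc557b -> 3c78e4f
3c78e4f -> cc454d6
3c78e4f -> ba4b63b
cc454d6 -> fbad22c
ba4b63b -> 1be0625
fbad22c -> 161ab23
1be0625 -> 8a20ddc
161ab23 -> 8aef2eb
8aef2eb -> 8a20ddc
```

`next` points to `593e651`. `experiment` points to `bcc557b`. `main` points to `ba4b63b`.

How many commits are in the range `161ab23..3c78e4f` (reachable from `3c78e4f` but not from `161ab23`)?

5

Reachable from 3c78e4f: {161ab23, 1be0625, 3c78e4f, 8a20ddc, 8aef2eb, ba4b63b, cc454d6, fbad22c}.
Reachable from 161ab23: {161ab23, 8a20ddc, 8aef2eb}.
In 3c78e4f's history but not 161ab23's: {1be0625, 3c78e4f, ba4b63b, cc454d6, fbad22c} — 5 commits.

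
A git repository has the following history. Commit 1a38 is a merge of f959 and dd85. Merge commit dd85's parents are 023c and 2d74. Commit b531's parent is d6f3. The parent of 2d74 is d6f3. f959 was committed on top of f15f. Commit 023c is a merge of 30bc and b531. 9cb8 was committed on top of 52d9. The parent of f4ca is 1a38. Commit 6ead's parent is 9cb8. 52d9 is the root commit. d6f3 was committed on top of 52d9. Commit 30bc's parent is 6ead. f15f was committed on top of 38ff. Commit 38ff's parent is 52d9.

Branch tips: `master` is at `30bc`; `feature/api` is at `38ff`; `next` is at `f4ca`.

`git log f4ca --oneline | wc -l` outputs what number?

14

Walking parent pointers from f4ca: reachable set = {023c, 1a38, 2d74, 30bc, 38ff, 52d9, 6ead, 9cb8, b531, d6f3, dd85, f15f, f4ca, f959}.
That is 14 commits.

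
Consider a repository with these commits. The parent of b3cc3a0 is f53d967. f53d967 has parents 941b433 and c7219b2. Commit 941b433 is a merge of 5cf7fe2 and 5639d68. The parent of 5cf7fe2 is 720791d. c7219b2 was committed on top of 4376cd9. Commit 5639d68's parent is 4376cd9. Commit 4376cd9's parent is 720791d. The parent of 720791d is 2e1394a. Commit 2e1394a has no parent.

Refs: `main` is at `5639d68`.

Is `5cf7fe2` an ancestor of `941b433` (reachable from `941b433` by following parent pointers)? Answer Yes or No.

Ancestors of 941b433 (commits reachable by following parents): {2e1394a, 4376cd9, 5639d68, 5cf7fe2, 720791d, 941b433}.
5cf7fe2 is in that set, so it is an ancestor of 941b433.

Yes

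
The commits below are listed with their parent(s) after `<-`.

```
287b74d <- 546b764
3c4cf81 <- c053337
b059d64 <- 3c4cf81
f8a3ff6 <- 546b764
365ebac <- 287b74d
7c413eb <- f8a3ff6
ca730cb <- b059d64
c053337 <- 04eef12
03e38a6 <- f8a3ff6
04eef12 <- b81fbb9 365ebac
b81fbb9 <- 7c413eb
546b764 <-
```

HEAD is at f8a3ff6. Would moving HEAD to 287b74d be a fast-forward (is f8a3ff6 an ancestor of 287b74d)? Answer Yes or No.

No

A fast-forward from f8a3ff6 to 287b74d is possible iff f8a3ff6 is an ancestor of 287b74d.
Ancestors of 287b74d: {287b74d, 546b764}.
f8a3ff6 is not among them, so fast-forward is not possible.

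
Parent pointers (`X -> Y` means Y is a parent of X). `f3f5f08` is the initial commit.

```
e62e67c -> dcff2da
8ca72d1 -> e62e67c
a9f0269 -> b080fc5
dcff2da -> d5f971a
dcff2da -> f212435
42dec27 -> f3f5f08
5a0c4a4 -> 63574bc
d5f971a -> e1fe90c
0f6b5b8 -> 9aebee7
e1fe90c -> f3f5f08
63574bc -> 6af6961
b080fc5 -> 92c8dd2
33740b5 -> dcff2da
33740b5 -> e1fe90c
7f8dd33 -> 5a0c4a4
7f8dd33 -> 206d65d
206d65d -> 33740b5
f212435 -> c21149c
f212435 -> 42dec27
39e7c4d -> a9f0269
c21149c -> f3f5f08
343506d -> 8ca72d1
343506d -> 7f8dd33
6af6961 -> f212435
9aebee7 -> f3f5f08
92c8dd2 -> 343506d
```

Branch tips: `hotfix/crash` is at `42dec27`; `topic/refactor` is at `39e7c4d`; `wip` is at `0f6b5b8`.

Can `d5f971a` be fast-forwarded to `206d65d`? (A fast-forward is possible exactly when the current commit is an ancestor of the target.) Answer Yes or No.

Yes

A fast-forward from d5f971a to 206d65d is possible iff d5f971a is an ancestor of 206d65d.
Ancestors of 206d65d: {206d65d, 33740b5, 42dec27, c21149c, d5f971a, dcff2da, e1fe90c, f212435, f3f5f08}.
d5f971a is among them, so fast-forward is possible.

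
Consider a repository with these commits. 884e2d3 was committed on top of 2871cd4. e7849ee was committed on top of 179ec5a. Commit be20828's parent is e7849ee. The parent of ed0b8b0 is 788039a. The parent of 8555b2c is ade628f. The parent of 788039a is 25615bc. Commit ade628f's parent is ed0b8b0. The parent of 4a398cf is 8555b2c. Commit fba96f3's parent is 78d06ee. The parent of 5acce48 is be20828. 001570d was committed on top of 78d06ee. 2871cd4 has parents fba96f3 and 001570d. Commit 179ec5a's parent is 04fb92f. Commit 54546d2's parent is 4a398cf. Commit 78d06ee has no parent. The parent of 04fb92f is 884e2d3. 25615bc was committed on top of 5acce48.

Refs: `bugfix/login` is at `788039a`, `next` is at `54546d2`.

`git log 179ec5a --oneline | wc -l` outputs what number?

7

Walking parent pointers from 179ec5a: reachable set = {001570d, 04fb92f, 179ec5a, 2871cd4, 78d06ee, 884e2d3, fba96f3}.
That is 7 commits.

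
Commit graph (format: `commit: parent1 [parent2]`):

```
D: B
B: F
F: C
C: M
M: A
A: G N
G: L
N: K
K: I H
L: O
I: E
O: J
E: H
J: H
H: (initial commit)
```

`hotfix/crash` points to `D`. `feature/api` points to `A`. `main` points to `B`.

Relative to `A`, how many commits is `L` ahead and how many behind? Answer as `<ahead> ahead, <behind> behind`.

Reachable from L: {H, J, L, O}.
Reachable from A: {A, E, G, H, I, J, K, L, N, O}.
Only in L's history (ahead): {} — 0.
Only in A's history (behind): {A, E, G, I, K, N} — 6.

0 ahead, 6 behind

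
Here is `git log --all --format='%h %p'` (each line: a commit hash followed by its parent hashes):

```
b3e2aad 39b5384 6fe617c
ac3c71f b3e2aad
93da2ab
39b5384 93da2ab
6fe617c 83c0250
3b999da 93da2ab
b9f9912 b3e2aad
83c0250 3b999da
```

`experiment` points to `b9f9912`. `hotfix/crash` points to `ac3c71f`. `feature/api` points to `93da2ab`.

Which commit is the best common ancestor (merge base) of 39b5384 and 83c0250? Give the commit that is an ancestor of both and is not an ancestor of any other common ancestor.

Ancestors of 39b5384: {39b5384, 93da2ab}.
Ancestors of 83c0250: {3b999da, 83c0250, 93da2ab}.
Common ancestors: {93da2ab}.
The only common ancestor is 93da2ab, so it is the merge base.

93da2ab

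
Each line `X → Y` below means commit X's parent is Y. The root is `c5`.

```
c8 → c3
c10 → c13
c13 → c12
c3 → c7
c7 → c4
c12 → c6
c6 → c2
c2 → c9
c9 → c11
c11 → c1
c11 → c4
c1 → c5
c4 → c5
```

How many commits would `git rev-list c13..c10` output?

1

Reachable from c10: {c1, c10, c11, c12, c13, c2, c4, c5, c6, c9}.
Reachable from c13: {c1, c11, c12, c13, c2, c4, c5, c6, c9}.
In c10's history but not c13's: {c10} — 1 commit.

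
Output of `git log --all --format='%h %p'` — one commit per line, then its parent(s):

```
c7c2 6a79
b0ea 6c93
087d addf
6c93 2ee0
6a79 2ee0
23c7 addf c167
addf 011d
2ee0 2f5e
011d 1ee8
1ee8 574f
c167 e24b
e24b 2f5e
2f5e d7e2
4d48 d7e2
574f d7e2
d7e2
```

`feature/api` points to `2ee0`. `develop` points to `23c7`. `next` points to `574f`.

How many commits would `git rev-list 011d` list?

Walking parent pointers from 011d: reachable set = {011d, 1ee8, 574f, d7e2}.
That is 4 commits.

4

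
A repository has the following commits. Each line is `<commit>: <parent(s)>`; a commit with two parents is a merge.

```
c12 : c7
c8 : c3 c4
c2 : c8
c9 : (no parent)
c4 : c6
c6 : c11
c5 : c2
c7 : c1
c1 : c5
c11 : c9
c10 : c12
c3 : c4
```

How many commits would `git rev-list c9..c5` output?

Reachable from c5: {c11, c2, c3, c4, c5, c6, c8, c9}.
Reachable from c9: {c9}.
In c5's history but not c9's: {c11, c2, c3, c4, c5, c6, c8} — 7 commits.

7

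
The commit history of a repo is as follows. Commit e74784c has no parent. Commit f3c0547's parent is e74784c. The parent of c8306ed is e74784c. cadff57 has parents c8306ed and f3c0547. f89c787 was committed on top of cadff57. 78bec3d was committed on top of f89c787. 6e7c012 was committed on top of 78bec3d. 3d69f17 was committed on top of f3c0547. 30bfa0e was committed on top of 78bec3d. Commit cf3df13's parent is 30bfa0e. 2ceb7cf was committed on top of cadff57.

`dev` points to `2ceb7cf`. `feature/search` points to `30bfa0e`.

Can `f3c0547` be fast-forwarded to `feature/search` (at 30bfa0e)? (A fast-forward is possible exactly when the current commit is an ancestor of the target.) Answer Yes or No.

Yes

A fast-forward from f3c0547 to 30bfa0e is possible iff f3c0547 is an ancestor of 30bfa0e.
Ancestors of 30bfa0e: {30bfa0e, 78bec3d, c8306ed, cadff57, e74784c, f3c0547, f89c787}.
f3c0547 is among them, so fast-forward is possible.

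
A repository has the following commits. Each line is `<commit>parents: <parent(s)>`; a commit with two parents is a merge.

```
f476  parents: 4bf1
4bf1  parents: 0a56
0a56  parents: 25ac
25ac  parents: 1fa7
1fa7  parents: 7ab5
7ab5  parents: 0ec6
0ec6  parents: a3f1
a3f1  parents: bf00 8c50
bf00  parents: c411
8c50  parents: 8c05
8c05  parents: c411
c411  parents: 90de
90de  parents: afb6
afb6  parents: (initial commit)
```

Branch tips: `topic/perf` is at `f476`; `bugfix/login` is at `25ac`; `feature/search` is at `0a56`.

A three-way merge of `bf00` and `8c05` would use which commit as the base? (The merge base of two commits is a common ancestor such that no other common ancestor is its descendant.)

Ancestors of bf00: {90de, afb6, bf00, c411}.
Ancestors of 8c05: {8c05, 90de, afb6, c411}.
Common ancestors: {90de, afb6, c411}.
Among these, c411 is not an ancestor of any other common ancestor — it is the merge base.

c411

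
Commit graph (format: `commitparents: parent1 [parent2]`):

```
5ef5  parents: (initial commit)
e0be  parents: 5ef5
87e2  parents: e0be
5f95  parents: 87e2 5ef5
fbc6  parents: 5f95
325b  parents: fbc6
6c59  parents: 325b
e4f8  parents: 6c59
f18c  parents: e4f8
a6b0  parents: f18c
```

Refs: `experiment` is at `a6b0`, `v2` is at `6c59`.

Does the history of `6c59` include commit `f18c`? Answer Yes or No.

No

Ancestors of 6c59: {325b, 5ef5, 5f95, 6c59, 87e2, e0be, fbc6}.
f18c is not in that set, so it is not an ancestor of 6c59.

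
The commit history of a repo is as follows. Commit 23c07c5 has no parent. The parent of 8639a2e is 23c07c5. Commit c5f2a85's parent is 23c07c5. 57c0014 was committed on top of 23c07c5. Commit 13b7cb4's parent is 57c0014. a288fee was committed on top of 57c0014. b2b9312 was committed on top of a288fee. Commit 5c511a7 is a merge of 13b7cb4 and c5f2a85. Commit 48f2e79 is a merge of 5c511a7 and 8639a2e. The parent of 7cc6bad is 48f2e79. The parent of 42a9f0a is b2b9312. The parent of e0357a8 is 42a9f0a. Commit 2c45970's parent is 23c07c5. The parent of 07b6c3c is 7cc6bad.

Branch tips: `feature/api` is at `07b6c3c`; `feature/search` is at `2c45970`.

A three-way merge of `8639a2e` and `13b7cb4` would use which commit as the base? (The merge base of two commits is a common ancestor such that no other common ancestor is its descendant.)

Ancestors of 8639a2e: {23c07c5, 8639a2e}.
Ancestors of 13b7cb4: {13b7cb4, 23c07c5, 57c0014}.
Common ancestors: {23c07c5}.
The only common ancestor is 23c07c5, so it is the merge base.

23c07c5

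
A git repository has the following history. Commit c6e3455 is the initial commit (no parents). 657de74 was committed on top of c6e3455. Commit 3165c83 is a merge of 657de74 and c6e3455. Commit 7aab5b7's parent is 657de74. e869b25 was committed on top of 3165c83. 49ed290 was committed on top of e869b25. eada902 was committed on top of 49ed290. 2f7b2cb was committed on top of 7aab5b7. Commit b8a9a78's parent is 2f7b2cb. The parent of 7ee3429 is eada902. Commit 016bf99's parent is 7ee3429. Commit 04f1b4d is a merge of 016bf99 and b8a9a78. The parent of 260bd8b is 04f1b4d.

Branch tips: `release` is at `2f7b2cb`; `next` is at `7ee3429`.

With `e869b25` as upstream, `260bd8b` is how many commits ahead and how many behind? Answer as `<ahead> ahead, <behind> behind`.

9 ahead, 0 behind

Reachable from 260bd8b: {016bf99, 04f1b4d, 260bd8b, 2f7b2cb, 3165c83, 49ed290, 657de74, 7aab5b7, 7ee3429, b8a9a78, c6e3455, e869b25, eada902}.
Reachable from e869b25: {3165c83, 657de74, c6e3455, e869b25}.
Only in 260bd8b's history (ahead): {016bf99, 04f1b4d, 260bd8b, 2f7b2cb, 49ed290, 7aab5b7, 7ee3429, b8a9a78, eada902} — 9.
Only in e869b25's history (behind): {} — 0.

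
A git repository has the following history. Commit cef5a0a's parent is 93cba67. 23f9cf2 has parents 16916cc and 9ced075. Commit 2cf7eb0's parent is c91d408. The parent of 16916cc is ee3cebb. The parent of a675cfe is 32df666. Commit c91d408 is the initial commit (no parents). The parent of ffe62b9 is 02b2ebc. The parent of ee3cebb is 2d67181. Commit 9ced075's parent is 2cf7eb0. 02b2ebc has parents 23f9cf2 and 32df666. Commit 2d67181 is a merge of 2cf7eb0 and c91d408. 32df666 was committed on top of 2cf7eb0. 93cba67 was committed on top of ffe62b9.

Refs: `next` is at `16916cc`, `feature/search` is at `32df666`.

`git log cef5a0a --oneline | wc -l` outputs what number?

12

Walking parent pointers from cef5a0a: reachable set = {02b2ebc, 16916cc, 23f9cf2, 2cf7eb0, 2d67181, 32df666, 93cba67, 9ced075, c91d408, cef5a0a, ee3cebb, ffe62b9}.
That is 12 commits.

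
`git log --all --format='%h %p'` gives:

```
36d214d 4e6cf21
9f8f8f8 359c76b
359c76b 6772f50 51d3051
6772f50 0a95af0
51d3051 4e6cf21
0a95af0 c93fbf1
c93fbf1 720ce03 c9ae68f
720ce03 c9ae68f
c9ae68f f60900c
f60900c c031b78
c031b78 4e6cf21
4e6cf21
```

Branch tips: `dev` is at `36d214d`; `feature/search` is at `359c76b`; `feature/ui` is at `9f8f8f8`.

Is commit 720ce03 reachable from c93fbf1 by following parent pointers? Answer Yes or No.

Yes

Ancestors of c93fbf1 (commits reachable by following parents): {4e6cf21, 720ce03, c031b78, c93fbf1, c9ae68f, f60900c}.
720ce03 is in that set, so it is an ancestor of c93fbf1.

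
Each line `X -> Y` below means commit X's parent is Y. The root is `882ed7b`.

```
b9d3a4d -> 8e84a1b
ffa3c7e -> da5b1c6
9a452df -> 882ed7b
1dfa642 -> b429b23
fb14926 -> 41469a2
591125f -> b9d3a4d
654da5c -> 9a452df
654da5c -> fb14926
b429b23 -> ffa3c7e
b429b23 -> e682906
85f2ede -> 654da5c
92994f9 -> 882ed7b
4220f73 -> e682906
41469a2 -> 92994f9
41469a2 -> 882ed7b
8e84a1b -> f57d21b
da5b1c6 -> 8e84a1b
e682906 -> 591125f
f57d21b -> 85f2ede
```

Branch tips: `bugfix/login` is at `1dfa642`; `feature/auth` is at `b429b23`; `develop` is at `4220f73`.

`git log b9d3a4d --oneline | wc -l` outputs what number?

Walking parent pointers from b9d3a4d: reachable set = {41469a2, 654da5c, 85f2ede, 882ed7b, 8e84a1b, 92994f9, 9a452df, b9d3a4d, f57d21b, fb14926}.
That is 10 commits.

10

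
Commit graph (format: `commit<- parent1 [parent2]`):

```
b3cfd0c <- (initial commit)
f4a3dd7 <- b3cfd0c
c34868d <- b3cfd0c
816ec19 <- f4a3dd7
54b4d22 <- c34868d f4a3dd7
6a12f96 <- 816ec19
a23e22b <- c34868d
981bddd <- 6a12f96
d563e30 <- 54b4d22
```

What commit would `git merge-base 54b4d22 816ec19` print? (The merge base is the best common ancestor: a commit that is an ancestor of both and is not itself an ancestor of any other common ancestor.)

f4a3dd7

Ancestors of 54b4d22: {54b4d22, b3cfd0c, c34868d, f4a3dd7}.
Ancestors of 816ec19: {816ec19, b3cfd0c, f4a3dd7}.
Common ancestors: {b3cfd0c, f4a3dd7}.
Among these, f4a3dd7 is not an ancestor of any other common ancestor — it is the merge base.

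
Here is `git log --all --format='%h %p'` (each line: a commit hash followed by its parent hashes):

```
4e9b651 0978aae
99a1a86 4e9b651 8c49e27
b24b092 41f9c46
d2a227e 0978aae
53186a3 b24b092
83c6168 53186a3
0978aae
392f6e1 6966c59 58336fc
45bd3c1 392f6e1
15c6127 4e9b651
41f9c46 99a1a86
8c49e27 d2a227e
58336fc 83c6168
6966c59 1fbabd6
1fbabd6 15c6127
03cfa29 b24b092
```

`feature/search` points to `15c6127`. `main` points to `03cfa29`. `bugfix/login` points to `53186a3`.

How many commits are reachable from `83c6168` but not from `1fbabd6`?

Reachable from 83c6168: {0978aae, 41f9c46, 4e9b651, 53186a3, 83c6168, 8c49e27, 99a1a86, b24b092, d2a227e}.
Reachable from 1fbabd6: {0978aae, 15c6127, 1fbabd6, 4e9b651}.
In 83c6168's history but not 1fbabd6's: {41f9c46, 53186a3, 83c6168, 8c49e27, 99a1a86, b24b092, d2a227e} — 7 commits.

7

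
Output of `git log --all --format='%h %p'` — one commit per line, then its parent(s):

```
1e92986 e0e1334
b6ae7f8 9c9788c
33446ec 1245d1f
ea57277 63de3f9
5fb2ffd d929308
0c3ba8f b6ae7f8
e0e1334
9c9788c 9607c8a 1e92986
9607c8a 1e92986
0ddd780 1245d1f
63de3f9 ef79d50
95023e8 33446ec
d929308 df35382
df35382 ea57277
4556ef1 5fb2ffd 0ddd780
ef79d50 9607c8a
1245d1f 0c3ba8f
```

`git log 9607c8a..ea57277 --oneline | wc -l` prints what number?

Reachable from ea57277: {1e92986, 63de3f9, 9607c8a, e0e1334, ea57277, ef79d50}.
Reachable from 9607c8a: {1e92986, 9607c8a, e0e1334}.
In ea57277's history but not 9607c8a's: {63de3f9, ea57277, ef79d50} — 3 commits.

3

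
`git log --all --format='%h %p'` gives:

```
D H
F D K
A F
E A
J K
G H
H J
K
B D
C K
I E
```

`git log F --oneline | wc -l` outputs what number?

5

Walking parent pointers from F: reachable set = {D, F, H, J, K}.
That is 5 commits.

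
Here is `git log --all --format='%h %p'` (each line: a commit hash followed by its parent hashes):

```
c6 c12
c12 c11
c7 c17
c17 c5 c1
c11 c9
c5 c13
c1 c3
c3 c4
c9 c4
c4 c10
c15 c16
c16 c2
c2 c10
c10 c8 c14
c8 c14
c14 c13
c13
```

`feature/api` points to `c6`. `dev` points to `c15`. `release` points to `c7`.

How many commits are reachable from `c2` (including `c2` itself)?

5

Walking parent pointers from c2: reachable set = {c10, c13, c14, c2, c8}.
That is 5 commits.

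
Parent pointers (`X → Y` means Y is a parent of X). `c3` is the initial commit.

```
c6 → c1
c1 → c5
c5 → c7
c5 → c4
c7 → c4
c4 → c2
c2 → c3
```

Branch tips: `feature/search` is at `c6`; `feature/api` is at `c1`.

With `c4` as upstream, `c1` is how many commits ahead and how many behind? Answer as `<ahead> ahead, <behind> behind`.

3 ahead, 0 behind

Reachable from c1: {c1, c2, c3, c4, c5, c7}.
Reachable from c4: {c2, c3, c4}.
Only in c1's history (ahead): {c1, c5, c7} — 3.
Only in c4's history (behind): {} — 0.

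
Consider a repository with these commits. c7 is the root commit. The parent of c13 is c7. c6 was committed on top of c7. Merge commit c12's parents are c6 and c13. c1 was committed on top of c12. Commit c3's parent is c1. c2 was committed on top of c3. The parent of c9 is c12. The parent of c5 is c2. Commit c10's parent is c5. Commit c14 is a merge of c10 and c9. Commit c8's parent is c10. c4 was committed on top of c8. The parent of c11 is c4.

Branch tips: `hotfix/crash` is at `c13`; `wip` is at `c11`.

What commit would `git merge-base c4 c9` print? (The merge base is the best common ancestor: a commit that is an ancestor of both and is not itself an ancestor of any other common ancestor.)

Ancestors of c4: {c1, c10, c12, c13, c2, c3, c4, c5, c6, c7, c8}.
Ancestors of c9: {c12, c13, c6, c7, c9}.
Common ancestors: {c12, c13, c6, c7}.
Among these, c12 is not an ancestor of any other common ancestor — it is the merge base.

c12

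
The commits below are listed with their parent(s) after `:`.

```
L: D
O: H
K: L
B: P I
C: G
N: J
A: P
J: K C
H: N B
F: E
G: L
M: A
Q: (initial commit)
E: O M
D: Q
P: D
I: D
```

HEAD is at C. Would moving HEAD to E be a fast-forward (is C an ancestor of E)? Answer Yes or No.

Yes

A fast-forward from C to E is possible iff C is an ancestor of E.
Ancestors of E: {A, B, C, D, E, G, H, I, J, K, L, M, N, O, P, Q}.
C is among them, so fast-forward is possible.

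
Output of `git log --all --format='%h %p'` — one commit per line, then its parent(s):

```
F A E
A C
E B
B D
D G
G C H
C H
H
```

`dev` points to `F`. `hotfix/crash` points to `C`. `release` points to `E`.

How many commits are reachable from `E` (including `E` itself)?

6

Walking parent pointers from E: reachable set = {B, C, D, E, G, H}.
That is 6 commits.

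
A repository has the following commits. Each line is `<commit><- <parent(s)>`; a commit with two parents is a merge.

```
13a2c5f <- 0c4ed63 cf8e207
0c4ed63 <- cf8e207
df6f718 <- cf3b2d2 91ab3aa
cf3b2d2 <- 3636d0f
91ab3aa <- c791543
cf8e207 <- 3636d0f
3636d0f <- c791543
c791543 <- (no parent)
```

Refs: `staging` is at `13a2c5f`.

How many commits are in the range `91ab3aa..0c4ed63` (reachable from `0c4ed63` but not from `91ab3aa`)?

3

Reachable from 0c4ed63: {0c4ed63, 3636d0f, c791543, cf8e207}.
Reachable from 91ab3aa: {91ab3aa, c791543}.
In 0c4ed63's history but not 91ab3aa's: {0c4ed63, 3636d0f, cf8e207} — 3 commits.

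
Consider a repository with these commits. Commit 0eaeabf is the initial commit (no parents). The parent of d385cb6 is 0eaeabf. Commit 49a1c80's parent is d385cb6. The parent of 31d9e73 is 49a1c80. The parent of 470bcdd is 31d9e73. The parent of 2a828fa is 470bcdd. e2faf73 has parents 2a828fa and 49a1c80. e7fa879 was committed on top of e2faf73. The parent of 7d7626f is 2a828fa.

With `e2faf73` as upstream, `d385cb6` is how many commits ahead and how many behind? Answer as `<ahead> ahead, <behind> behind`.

Reachable from d385cb6: {0eaeabf, d385cb6}.
Reachable from e2faf73: {0eaeabf, 2a828fa, 31d9e73, 470bcdd, 49a1c80, d385cb6, e2faf73}.
Only in d385cb6's history (ahead): {} — 0.
Only in e2faf73's history (behind): {2a828fa, 31d9e73, 470bcdd, 49a1c80, e2faf73} — 5.

0 ahead, 5 behind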